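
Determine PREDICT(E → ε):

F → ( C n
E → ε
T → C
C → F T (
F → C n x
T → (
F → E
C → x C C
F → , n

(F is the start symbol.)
{ $, '(', ',', 'x' }

PREDICT(E → ε) = (FIRST(RHS) \ {ε}) ∪ (FOLLOW(E) if ε ∈ FIRST(RHS), i.e. RHS ⇒* ε)
The right-hand side is ε (FIRST(ε) = { ε }), so the predict set is FOLLOW(E) = { $, '(', ',', 'x' }
PREDICT(E → ε) = { $, '(', ',', 'x' }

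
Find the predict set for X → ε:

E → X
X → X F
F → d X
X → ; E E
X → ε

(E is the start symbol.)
PREDICT(X → ε) = (FIRST(RHS) \ {ε}) ∪ (FOLLOW(X) if ε ∈ FIRST(RHS), i.e. RHS ⇒* ε)
The right-hand side is ε (FIRST(ε) = { ε }), so the predict set is FOLLOW(X) = { $, ';', 'd' }
PREDICT(X → ε) = { $, ';', 'd' }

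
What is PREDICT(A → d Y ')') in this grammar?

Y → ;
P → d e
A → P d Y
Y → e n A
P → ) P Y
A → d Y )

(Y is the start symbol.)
PREDICT(A → d Y ')') = (FIRST(RHS) \ {ε}) ∪ (FOLLOW(A) if ε ∈ FIRST(RHS), i.e. RHS ⇒* ε)
FIRST(d Y ')') = { 'd' }
ε ∉ FIRST(d Y ')'), so FOLLOW(A) is not added.
PREDICT(A → d Y ')') = { 'd' }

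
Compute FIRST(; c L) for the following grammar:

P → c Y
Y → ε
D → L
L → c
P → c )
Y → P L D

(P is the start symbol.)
To compute FIRST(; c L), process the symbols left to right:
Symbol ; is a terminal. Add ';' and stop.
FIRST(; c L) = { ';' }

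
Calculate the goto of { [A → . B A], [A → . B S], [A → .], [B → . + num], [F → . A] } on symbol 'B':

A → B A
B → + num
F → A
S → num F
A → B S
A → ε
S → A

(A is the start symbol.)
GOTO(I, 'B') = CLOSURE({ [A → αX.β] : [A → α.Xβ] ∈ I, X = 'B' })

Items with dot before 'B', with the dot advanced:
  [A → . B A] → [A → B . A]
  [A → . B S] → [A → B . S]
Closure of the advanced items:
  [A → B . A] has the dot before A: add [A → . B A], [A → . B S], [A → .]
  [A → B . S] has the dot before S: add [S → . num F], [S → . A]
  [A → . B A] has the dot before B: add [B → . + num]

GOTO = { [A → . B A], [A → . B S], [A → .], [A → B . A], [A → B . S], [B → . + num], [S → . A], [S → . num F] }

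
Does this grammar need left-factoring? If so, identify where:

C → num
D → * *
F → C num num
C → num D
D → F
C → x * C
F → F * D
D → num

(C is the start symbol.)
Yes, C has productions with common prefix 'num'

Left-factoring is needed when two productions for the same non-terminal
share a common prefix on the right-hand side.

Productions for C:
  C → num
  C → num D
  C → x * C
Productions for D:
  D → * *
  D → F
  D → num
Productions for F:
  F → C num num
  F → F * D

Found common prefix 'num' in productions for C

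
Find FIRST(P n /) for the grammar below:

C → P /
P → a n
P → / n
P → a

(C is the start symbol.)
{ '/', 'a' }

FIRST sets of the non-terminals involved (from the grammar, by fixed-point iteration):
  FIRST(P) = { '/', 'a' }

To compute FIRST(P n /), process the symbols left to right:
Symbol P is a non-terminal. Add FIRST(P) \ {ε} = { '/', 'a' }
P is not nullable (ε ∉ FIRST(P)), so stop here.
FIRST(P n /) = { '/', 'a' }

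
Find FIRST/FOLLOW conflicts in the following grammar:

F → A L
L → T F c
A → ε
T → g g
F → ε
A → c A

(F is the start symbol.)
A FIRST/FOLLOW conflict occurs when a non-terminal N has a nullable alternative N → β (β ⇒* ε) and another alternative N → α with FIRST(α) ∩ FOLLOW(N) ≠ ∅: on such a lookahead the parser cannot decide between expanding α and letting N vanish via β.

Nullable non-terminals: A, F.
FIRST sets used below: FIRST(A) = { 'c', ε }, FIRST(L) = { 'g' }

A: nullable alternative(s) A → ε; FOLLOW(A) = { 'g' }
  A → ε: FIRST \ {ε} = { } — this is the only nullable alternative, skip
  A → c A: FIRST \ {ε} = { 'c' } — disjoint from FOLLOW(A)

F: nullable alternative(s) F → ε; FOLLOW(F) = { $, 'c' }
  F → A L: FIRST \ {ε} = { 'c', 'g' } — overlaps FOLLOW(F) on { 'c' }: CONFLICT
  F → ε: FIRST \ {ε} = { } — this is the only nullable alternative, skip

L, T have no nullable alternative, so no FIRST/FOLLOW check is needed there.

So the grammar has 1 FIRST/FOLLOW conflict (marked CONFLICT above).

Answer: Yes. F → A L with FOLLOW(F) on { 'c' }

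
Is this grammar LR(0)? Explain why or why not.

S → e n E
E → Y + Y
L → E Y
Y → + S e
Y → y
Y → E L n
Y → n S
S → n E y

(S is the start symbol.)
Augment with S' → S and build the canonical LR(0) collection (I0 = CLOSURE({[S' → . S]}), then GOTO on every symbol after a dot until no new states appear). It has 22 states:
  I0: { [S → . e n E], [S → . n E y], [S' → . S] }  — shift
  I1: { [S' → S .] }  — accept
  I2: { [S → e . n E] }  — shift
  I3: { [E → . Y + Y], [S → n . E y], [Y → . + S e], [Y → . E L n], [Y → . n S], [Y → . y] }  — shift
  I4: { [S → . e n E], [S → . n E y], [Y → + . S e] }  — shift
  I5: { [E → . Y + Y], [L → . E Y], [S → n E . y], [Y → . + S e], [Y → . E L n], [Y → . n S], [Y → . y], [Y → E . L n] }  — shift
  I6: { [E → Y . + Y] }  — shift
  I7: { [S → . e n E], [S → . n E y], [Y → n . S] }  — shift
  I8: { [Y → y .] }  — reduce
  I9: { [Y → n S .] }  — reduce
  I10: { [E → . Y + Y], [E → Y + . Y], [Y → . + S e], [Y → . E L n], [Y → . n S], [Y → . y] }  — shift
  I11: { [E → . Y + Y], [L → . E Y], [Y → . + S e], [Y → . E L n], [Y → . n S], [Y → . y], [Y → E . L n] }  — shift
  I12: { [E → Y + Y .], [E → Y . + Y] }  — shift, reduce
  I13: { [E → . Y + Y], [L → . E Y], [L → E . Y], [Y → . + S e], [Y → . E L n], [Y → . n S], [Y → . y], [Y → E . L n] }  — shift
  I14: { [Y → E L . n] }  — shift
  I15: { [Y → E L n .] }  — reduce
  I16: { [E → Y . + Y], [L → E Y .] }  — shift, reduce
  I17: { [S → n E y .], [Y → y .] }  — 2 reduces
  I18: { [Y → + S . e] }  — shift
  I19: { [Y → + S e .] }  — reduce
  I20: { [E → . Y + Y], [S → e n . E], [Y → . + S e], [Y → . E L n], [Y → . n S], [Y → . y] }  — shift
  I21: { [E → . Y + Y], [L → . E Y], [S → e n E .], [Y → . + S e], [Y → . E L n], [Y → . n S], [Y → . y], [Y → E . L n] }  — shift, reduce

Conflict in state I12:
  Shift-reduce conflict between [E → Y + Y .] and [E → Y . + Y]
So the grammar is NOT LR(0).

Answer: No. Shift-reduce conflict between [E → Y + Y .] and [E → Y . + Y]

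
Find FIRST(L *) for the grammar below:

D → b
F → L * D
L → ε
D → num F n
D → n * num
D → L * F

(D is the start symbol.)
{ '*' }

FIRST sets of the non-terminals involved (from the grammar, by fixed-point iteration):
  FIRST(L) = { ε }

To compute FIRST(L *), process the symbols left to right:
Symbol L is a non-terminal. Add FIRST(L) \ {ε} = { }
L is nullable (ε ∈ FIRST(L)), continue to the next symbol.
Symbol * is a terminal. Add '*' and stop.
FIRST(L *) = { '*' }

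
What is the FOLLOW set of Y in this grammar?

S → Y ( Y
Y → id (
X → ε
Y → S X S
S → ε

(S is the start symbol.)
To compute FOLLOW(Y), find every occurrence of Y on a right-hand side N → α Y β: add FIRST(β) \ {ε}, and if β is empty or nullable also add FOLLOW(N). Iterate to a fixed point.

In S → Y ( Y: Y is followed by '(' Y, add FIRST('(' Y) \ {ε} = { '(' }
In S → Y ( Y: Y is at the end, add FOLLOW(S)

The FOLLOW sets referred to above (computed the same way, to a fixed point):
  FOLLOW(S) = { $, '(', 'id' }

Taking the union: FOLLOW(Y) = { $, '(', 'id' }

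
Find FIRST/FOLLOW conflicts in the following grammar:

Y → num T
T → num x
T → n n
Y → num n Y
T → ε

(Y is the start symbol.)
Nullable non-terminals: T.

T: nullable alternative(s) T → ε; FOLLOW(T) = { $ }
  T → num x: FIRST \ {ε} = { 'num' } — disjoint from FOLLOW(T)
  T → n n: FIRST \ {ε} = { 'n' } — disjoint from FOLLOW(T)
  T → ε: FIRST \ {ε} = { } — this is the only nullable alternative, skip

Y has no nullable alternative, so no FIRST/FOLLOW check is needed there.

No FIRST/FOLLOW conflicts found.

Answer: No FIRST/FOLLOW conflicts.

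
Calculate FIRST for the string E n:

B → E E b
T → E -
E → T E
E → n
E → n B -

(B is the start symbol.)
{ 'n' }

FIRST sets of the non-terminals involved (from the grammar, by fixed-point iteration):
  FIRST(E) = { 'n' }

To compute FIRST(E n), process the symbols left to right:
Symbol E is a non-terminal. Add FIRST(E) \ {ε} = { 'n' }
E is not nullable (ε ∉ FIRST(E)), so stop here.
FIRST(E n) = { 'n' }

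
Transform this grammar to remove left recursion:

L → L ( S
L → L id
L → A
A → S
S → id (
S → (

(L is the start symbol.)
L → A L'
L' → ( S L'
L' → id L'
L' → ε
A → S
S → id (
S → (

L is directly left-recursive. The standard transformation for
  A → A α₁ | ... | A α_m | β₁ | ... | β_n
is
  A  → β₁ A' | ... | β_n A'
  A' → α₁ A' | ... | α_m A' | ε

L → A becomes L → A L'
L → L ( S becomes L' → ( S L'
L → L id becomes L' → id L'
Add L' → ε

Productions for other non-terminals are unchanged:
  A → S
  S → id (
  S → (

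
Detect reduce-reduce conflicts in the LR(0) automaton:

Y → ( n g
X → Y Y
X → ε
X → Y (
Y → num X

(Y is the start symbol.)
No reduce-reduce conflicts

Augment with Y' → Y and build the canonical LR(0) collection (I0 = CLOSURE({[Y' → . Y]}), then GOTO on every symbol after a dot until no new states appear). It has 10 states:
  I0: { [Y → . ( n g], [Y → . num X], [Y' → . Y] }  — shift
  I1: { [Y → ( . n g] }  — shift
  I2: { [Y' → Y .] }  — accept
  I3: { [X → . Y (], [X → . Y Y], [X → .], [Y → . ( n g], [Y → . num X], [Y → num . X] }  — shift, reduce
  I4: { [Y → num X .] }  — reduce
  I5: { [X → Y . (], [X → Y . Y], [Y → . ( n g], [Y → . num X] }  — shift
  I6: { [X → Y ( .], [Y → ( . n g] }  — shift, reduce
  I7: { [X → Y Y .] }  — reduce
  I8: { [Y → ( n . g] }  — shift
  I9: { [Y → ( n g .] }  — reduce

No state contains more than one complete item.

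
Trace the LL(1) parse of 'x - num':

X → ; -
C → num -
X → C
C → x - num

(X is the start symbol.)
LL(1) parsing maintains a stack (initially the start symbol over $) and the input. At each step: if the stack top is a terminal, match it against the current input token; if it is a non-terminal N, replace it with the RHS of M[N, lookahead] (the unique production whose predict set contains the lookahead).

Stack is shown with the top on the left.

Stack      Input      Action
----------------------------
X $        x - num $  output X → C
C $        x - num $  output C → x - num
x - num $  x - num $  match 'x'
- num $    - num $    match '-'
num $      num $      match 'num'
$          $          accept

The string is accepted.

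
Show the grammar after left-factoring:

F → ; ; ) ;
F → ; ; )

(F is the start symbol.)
F → ; ; ) F'
F' → ;
F' → ε

Left-factoring transforms A → αβ₁ | αβ₂ into A → αA' and A' → β₁ | β₂
(α is the longest common prefix among the alternatives). Repeat until
no nonterminal has two alternatives with a common prefix.

Round 1: F has alternatives sharing prefix '; ; )'. Introduce F': F → ; ; ) F'
  Add: F' → ;
  Add: F' → ε

No remaining common prefixes — done.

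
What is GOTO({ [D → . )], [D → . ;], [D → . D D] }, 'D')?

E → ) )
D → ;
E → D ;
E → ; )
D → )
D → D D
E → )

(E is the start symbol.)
{ [D → . )], [D → . ;], [D → . D D], [D → D . D] }

GOTO(I, 'D') = CLOSURE({ [A → αX.β] : [A → α.Xβ] ∈ I, X = 'D' })

Items with dot before 'D', with the dot advanced:
  [D → . D D] → [D → D . D]
Closure of the advanced items:
  [D → D . D] has the dot before D: add [D → . ;], [D → . )], [D → . D D]

GOTO = { [D → . )], [D → . ;], [D → . D D], [D → D . D] }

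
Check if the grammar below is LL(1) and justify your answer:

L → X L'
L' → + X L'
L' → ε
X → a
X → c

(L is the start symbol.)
A grammar is LL(1) if for each non-terminal N with multiple productions, the predict sets of those productions are pairwise disjoint, where PREDICT(N → α) = (FIRST(α) \ {ε}) ∪ (FOLLOW(N) if α ⇒* ε).

Relevant sets:
  FOLLOW(L') = { $ }

For L':
  PREDICT(L' → '+' X L') = { '+' }
  PREDICT(L' → ε) = { $ }
For X:
  PREDICT(X → a) = { 'a' }
  PREDICT(X → c) = { 'c' }
L has a single production, so nothing to check there.

All predict sets are disjoint. The grammar IS LL(1).

Answer: Yes, the grammar is LL(1).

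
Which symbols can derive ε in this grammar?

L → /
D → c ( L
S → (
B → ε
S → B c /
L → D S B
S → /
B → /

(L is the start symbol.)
ε-productions: B → ε
So B is immediately nullable.
No further non-terminal can be added: every production for the remaining non-terminals contains a terminal or a non-nullable non-terminal.
Nullable = { 'B' }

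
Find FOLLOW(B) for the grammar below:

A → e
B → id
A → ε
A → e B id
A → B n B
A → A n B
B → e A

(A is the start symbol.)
To compute FOLLOW(B), find every occurrence of B on a right-hand side N → α B β: add FIRST(β) \ {ε}, and if β is empty or nullable also add FOLLOW(N). Iterate to a fixed point.

In A → e B id: B is followed by id, add FIRST(id) \ {ε} = { 'id' }
In A → B n B: B is followed by n B, add FIRST(n B) \ {ε} = { 'n' }
In A → B n B: B is at the end, add FOLLOW(A)
In A → A n B: B is at the end, add FOLLOW(A)

The FOLLOW sets referred to above (computed the same way, to a fixed point):
  FOLLOW(A) = { $, 'id', 'n' }

Taking the union: FOLLOW(B) = { $, 'id', 'n' }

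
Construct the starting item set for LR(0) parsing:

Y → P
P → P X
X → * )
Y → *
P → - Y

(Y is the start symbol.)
{ [P → . - Y], [P → . P X], [Y → . *], [Y → . P], [Y' → . Y] }

First, augment the grammar with Y' → Y
I₀ = CLOSURE({ [Y' → . Y] }):
  [Y' → . Y] has the dot before Y: add [Y → . P], [Y → . *]
  [Y → . P] has the dot before P: add [P → . P X], [P → . - Y]
No further items can be added.

I₀ = { [P → . - Y], [P → . P X], [Y → . *], [Y → . P], [Y' → . Y] }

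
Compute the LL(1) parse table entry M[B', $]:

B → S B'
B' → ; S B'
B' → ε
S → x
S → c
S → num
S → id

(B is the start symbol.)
To find M[B', $], we find productions for B' where $ is in the predict set (PREDICT(N → α) = (FIRST(α) \ {ε}) ∪ (FOLLOW(N) if α ⇒* ε)).

Relevant sets:
  FOLLOW(B') = { $ }

B' → ; S B': PREDICT = { ';' }
B' → ε: PREDICT = { $ }
  $ is in predict set, so this production goes in M[B', $]

M[B', $] = B' → ε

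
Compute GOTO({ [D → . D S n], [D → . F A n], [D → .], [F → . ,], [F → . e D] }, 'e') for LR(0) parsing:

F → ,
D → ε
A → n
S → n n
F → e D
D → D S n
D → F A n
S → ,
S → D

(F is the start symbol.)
GOTO(I, 'e') = CLOSURE({ [A → αX.β] : [A → α.Xβ] ∈ I, X = 'e' })

Items with dot before 'e', with the dot advanced:
  [F → . e D] → [F → e . D]
Closure of the advanced items:
  [F → e . D] has the dot before D: add [D → .], [D → . D S n], [D → . F A n]
  [D → . F A n] has the dot before F: add [F → . ,], [F → . e D]

GOTO = { [D → . D S n], [D → . F A n], [D → .], [F → . ,], [F → . e D], [F → e . D] }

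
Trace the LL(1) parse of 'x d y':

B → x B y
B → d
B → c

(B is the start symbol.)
LL(1) parsing maintains a stack (initially the start symbol over $) and the input. At each step: if the stack top is a terminal, match it against the current input token; if it is a non-terminal N, replace it with the RHS of M[N, lookahead] (the unique production whose predict set contains the lookahead).

Stack is shown with the top on the left.

Stack    Input    Action
------------------------
B $      x d y $  output B → x B y
x B y $  x d y $  match 'x'
B y $    d y $    output B → d
d y $    d y $    match 'd'
y $      y $      match 'y'
$        $        accept

The string is accepted.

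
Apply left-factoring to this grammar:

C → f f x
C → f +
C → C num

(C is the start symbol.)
Left-factoring transforms A → αβ₁ | αβ₂ into A → αA' and A' → β₁ | β₂
(α is the longest common prefix among the alternatives). Repeat until
no nonterminal has two alternatives with a common prefix.

Round 1: C has alternatives sharing prefix 'f'. Introduce C': C → f C'
  Add: C' → f x
  Add: C' → +

No remaining common prefixes — done.

Resulting grammar:
C → f C'
C' → f x
C' → +
C → C num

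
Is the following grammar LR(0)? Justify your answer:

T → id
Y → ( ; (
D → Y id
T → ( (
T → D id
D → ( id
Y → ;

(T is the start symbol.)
A grammar is LR(0) if no state in the canonical LR(0) collection has:
  - both a shift item (dot before a terminal) and a complete item (shift-reduce conflict), or
  - two or more complete items (reduce-reduce conflict; the accept item [T' → T .] counts as a complete item here).

Augment with T' → T and build the canonical LR(0) collection (I0 = CLOSURE({[T' → . T]}), then GOTO on every symbol after a dot until no new states appear). It has 13 states:
  I0: { [D → . ( id], [D → . Y id], [T → . ( (], [T → . D id], [T → . id], [T' → . T], [Y → . ( ; (], [Y → . ;] }  — shift
  I1: { [D → ( . id], [T → ( . (], [Y → ( . ; (] }  — shift
  I2: { [Y → ; .] }  — reduce
  I3: { [T → D . id] }  — shift
  I4: { [T' → T .] }  — accept
  I5: { [D → Y . id] }  — shift
  I6: { [T → id .] }  — reduce
  I7: { [D → Y id .] }  — reduce
  I8: { [T → D id .] }  — reduce
  I9: { [T → ( ( .] }  — reduce
  I10: { [Y → ( ; . (] }  — shift
  I11: { [D → ( id .] }  — reduce
  I12: { [Y → ( ; ( .] }  — reduce

Every state is either a pure shift/goto state or contains exactly one complete item and nothing to shift — no conflicts. The grammar is LR(0).

Answer: Yes, the grammar is LR(0)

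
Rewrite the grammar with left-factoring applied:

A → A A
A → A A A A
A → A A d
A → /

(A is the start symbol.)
A → A A A'
A' → ε
A' → A A
A' → d
A → /

Left-factoring transforms A → αβ₁ | αβ₂ into A → αA' and A' → β₁ | β₂
(α is the longest common prefix among the alternatives). Repeat until
no nonterminal has two alternatives with a common prefix.

Round 1: A has alternatives sharing prefix 'A A'. Introduce A': A → A A A'
  Add: A' → ε
  Add: A' → A A
  Add: A' → d

No remaining common prefixes — done.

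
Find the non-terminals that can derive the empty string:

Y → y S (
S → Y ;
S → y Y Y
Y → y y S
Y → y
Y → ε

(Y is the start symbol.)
{ 'Y' }

A non-terminal is nullable if it can derive ε (the empty string): either it has an ε-production, or it has a production whose right-hand side consists entirely of nullable non-terminals.

ε-productions: Y → ε
So Y is immediately nullable.
No further non-terminal can be added: every production for the remaining non-terminals contains a terminal or a non-nullable non-terminal.
Nullable = { 'Y' }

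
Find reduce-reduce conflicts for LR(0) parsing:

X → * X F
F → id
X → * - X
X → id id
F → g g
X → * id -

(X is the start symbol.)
A reduce-reduce conflict occurs when an LR(0) state has two complete items [A → α .] and [B → β .] — both call for a reduction, and with no lookahead the parser cannot choose between them.

Augment with X' → X and build the canonical LR(0) collection (I0 = CLOSURE({[X' → . X]}), then GOTO on every symbol after a dot until no new states appear). It has 14 states:
  I0: { [X → . * - X], [X → . * X F], [X → . * id -], [X → . id id], [X' → . X] }  — shift
  I1: { [X → * . - X], [X → * . X F], [X → * . id -], [X → . * - X], [X → . * X F], [X → . * id -], [X → . id id] }  — shift
  I2: { [X' → X .] }  — accept
  I3: { [X → id . id] }  — shift
  I4: { [X → id id .] }  — reduce
  I5: { [X → * - . X], [X → . * - X], [X → . * X F], [X → . * id -], [X → . id id] }  — shift
  I6: { [F → . g g], [F → . id], [X → * X . F] }  — shift
  I7: { [X → * id . -], [X → id . id] }  — shift
  I8: { [X → * id - .] }  — reduce
  I9: { [X → * X F .] }  — reduce
  I10: { [F → g . g] }  — shift
  I11: { [F → id .] }  — reduce
  I12: { [F → g g .] }  — reduce
  I13: { [X → * - X .] }  — reduce

No state contains more than one complete item.

Answer: No reduce-reduce conflicts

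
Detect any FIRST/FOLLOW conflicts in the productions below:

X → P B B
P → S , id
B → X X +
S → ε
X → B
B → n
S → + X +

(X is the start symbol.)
A FIRST/FOLLOW conflict occurs when a non-terminal N has a nullable alternative N → β (β ⇒* ε) and another alternative N → α with FIRST(α) ∩ FOLLOW(N) ≠ ∅: on such a lookahead the parser cannot decide between expanding α and letting N vanish via β.

Nullable non-terminals: S.

S: nullable alternative(s) S → ε; FOLLOW(S) = { ',' }
  S → ε: FIRST \ {ε} = { } — this is the only nullable alternative, skip
  S → + X +: FIRST \ {ε} = { '+' } — disjoint from FOLLOW(S)

B, P, X have no nullable alternative, so no FIRST/FOLLOW check is needed there.

No FIRST/FOLLOW conflicts found.

Answer: No FIRST/FOLLOW conflicts.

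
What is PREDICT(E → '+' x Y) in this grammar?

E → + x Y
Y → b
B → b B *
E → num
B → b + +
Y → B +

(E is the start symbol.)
PREDICT(E → '+' x Y) = (FIRST(RHS) \ {ε}) ∪ (FOLLOW(E) if ε ∈ FIRST(RHS), i.e. RHS ⇒* ε)
FIRST('+' x Y) = { '+' }
ε ∉ FIRST('+' x Y), so FOLLOW(E) is not added.
PREDICT(E → '+' x Y) = { '+' }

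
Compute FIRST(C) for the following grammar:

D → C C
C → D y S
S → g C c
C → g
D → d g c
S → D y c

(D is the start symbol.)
To compute FIRST(C), examine every production with C on the left-hand side, reading each right-hand side left to right until a non-nullable symbol is reached.

FIRST sets of the other non-terminals involved (by the same procedure, iterated to a fixed point):
  FIRST(D) = { 'd', 'g' }

From C → D y S:
  - D is a non-terminal: add FIRST(D) \ {ε} = { 'd', 'g' }
    D is not nullable, so stop
From C → g:
  - g is a terminal: add 'g' and stop

Collecting: FIRST(C) = { 'd', 'g' }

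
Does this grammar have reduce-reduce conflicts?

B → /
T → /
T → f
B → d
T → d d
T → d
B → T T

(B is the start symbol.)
Yes — I1: [B → / .] vs [T → / .]; I4: [B → d .] vs [T → d .]

Augment with B' → B and build the canonical LR(0) collection (I0 = CLOSURE({[B' → . B]}), then GOTO on every symbol after a dot until no new states appear). It has 10 states:
  I0: { [B → . /], [B → . T T], [B → . d], [B' → . B], [T → . /], [T → . d d], [T → . d], [T → . f] }  — shift
  I1: { [B → / .], [T → / .] }  — 2 reduces
  I2: { [B' → B .] }  — accept
  I3: { [B → T . T], [T → . /], [T → . d d], [T → . d], [T → . f] }  — shift
  I4: { [B → d .], [T → d . d], [T → d .] }  — shift, 2 reduces
  I5: { [T → f .] }  — reduce
  I6: { [T → d d .] }  — reduce
  I7: { [T → / .] }  — reduce
  I8: { [B → T T .] }  — reduce
  I9: { [T → d . d], [T → d .] }  — shift, reduce

I1 contains complete items [B → / .], [T → / .] — reduce-reduce conflict.
I4 contains complete items [B → d .], [T → d .] — reduce-reduce conflict.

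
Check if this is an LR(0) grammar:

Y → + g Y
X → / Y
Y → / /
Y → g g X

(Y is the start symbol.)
A grammar is LR(0) if no state in the canonical LR(0) collection has:
  - both a shift item (dot before a terminal) and a complete item (shift-reduce conflict), or
  - two or more complete items (reduce-reduce conflict; the accept item [Y' → Y .] counts as a complete item here).

Augment with Y' → Y and build the canonical LR(0) collection (I0 = CLOSURE({[Y' → . Y]}), then GOTO on every symbol after a dot until no new states appear). It has 12 states:
  I0: { [Y → . + g Y], [Y → . / /], [Y → . g g X], [Y' → . Y] }  — shift
  I1: { [Y → + . g Y] }  — shift
  I2: { [Y → / . /] }  — shift
  I3: { [Y' → Y .] }  — accept
  I4: { [Y → g . g X] }  — shift
  I5: { [X → . / Y], [Y → g g . X] }  — shift
  I6: { [X → / . Y], [Y → . + g Y], [Y → . / /], [Y → . g g X] }  — shift
  I7: { [Y → g g X .] }  — reduce
  I8: { [X → / Y .] }  — reduce
  I9: { [Y → / / .] }  — reduce
  I10: { [Y → + g . Y], [Y → . + g Y], [Y → . / /], [Y → . g g X] }  — shift
  I11: { [Y → + g Y .] }  — reduce

Every state is either a pure shift/goto state or contains exactly one complete item and nothing to shift — no conflicts. The grammar is LR(0).

Answer: Yes, the grammar is LR(0)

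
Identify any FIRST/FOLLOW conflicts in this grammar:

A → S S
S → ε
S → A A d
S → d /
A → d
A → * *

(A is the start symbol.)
A FIRST/FOLLOW conflict occurs when a non-terminal N has a nullable alternative N → β (β ⇒* ε) and another alternative N → α with FIRST(α) ∩ FOLLOW(N) ≠ ∅: on such a lookahead the parser cannot decide between expanding α and letting N vanish via β.

Nullable non-terminals: A, S.
FIRST sets used below: FIRST(S) = { '*', 'd', ε }, FIRST(A) = { '*', 'd', ε }

A: nullable alternative(s) A → S S; FOLLOW(A) = { $, '*', 'd' }
  A → S S: FIRST \ {ε} = { '*', 'd' } — this is the only nullable alternative, skip
  A → d: FIRST \ {ε} = { 'd' } — overlaps FOLLOW(A) on { 'd' }: CONFLICT
  A → * *: FIRST \ {ε} = { '*' } — overlaps FOLLOW(A) on { '*' }: CONFLICT

S: nullable alternative(s) S → ε; FOLLOW(S) = { $, '*', 'd' }
  S → ε: FIRST \ {ε} = { } — this is the only nullable alternative, skip
  S → A A d: FIRST \ {ε} = { '*', 'd' } — overlaps FOLLOW(S) on { '*', 'd' }: CONFLICT
  S → d /: FIRST \ {ε} = { 'd' } — overlaps FOLLOW(S) on { 'd' }: CONFLICT

So the grammar has 4 FIRST/FOLLOW conflicts (marked CONFLICT above).

Answer: Yes. A → d with FOLLOW(A) on { 'd' }; A → '*' '*' with FOLLOW(A) on { '*' }; S → A A d with FOLLOW(S) on { '*', 'd' }; S → d '/' with FOLLOW(S) on { 'd' }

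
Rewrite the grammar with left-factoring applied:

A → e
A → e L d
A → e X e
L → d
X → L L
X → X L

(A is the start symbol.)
A → e A'
A' → ε
A' → L d
A' → X e
L → d
X → L L
X → X L

Left-factoring transforms A → αβ₁ | αβ₂ into A → αA' and A' → β₁ | β₂
(α is the longest common prefix among the alternatives). Repeat until
no nonterminal has two alternatives with a common prefix.

Round 1: A has alternatives sharing prefix 'e'. Introduce A': A → e A'
  Add: A' → ε
  Add: A' → L d
  Add: A' → X e

No remaining common prefixes — done.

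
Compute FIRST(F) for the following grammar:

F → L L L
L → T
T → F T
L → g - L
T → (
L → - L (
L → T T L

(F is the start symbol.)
FIRST sets of the other non-terminals involved (by the same procedure, iterated to a fixed point):
  FIRST(L) = { '(', '-', 'g' }

From F → L L L:
  - L is a non-terminal: add FIRST(L) \ {ε} = { '(', '-', 'g' }
    L is not nullable, so stop

Collecting: FIRST(F) = { '(', '-', 'g' }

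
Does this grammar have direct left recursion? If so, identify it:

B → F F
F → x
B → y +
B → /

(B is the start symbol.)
No direct left recursion

Direct left recursion occurs when N → N α for some non-terminal N (the right-hand side begins with the left-hand side itself).

B → F F: starts with F
F → x: starts with x
B → y +: starts with y
B → /: starts with '/'

No direct left recursion found.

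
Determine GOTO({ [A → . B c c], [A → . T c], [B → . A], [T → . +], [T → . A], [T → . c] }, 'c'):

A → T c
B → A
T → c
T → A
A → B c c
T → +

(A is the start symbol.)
GOTO(I, 'c') = CLOSURE({ [A → αX.β] : [A → α.Xβ] ∈ I, X = 'c' })

Items with dot before 'c', with the dot advanced:
  [T → . c] → [T → c .]
Closure adds nothing (no advanced item has the dot before a non-terminal).

GOTO = { [T → c .] }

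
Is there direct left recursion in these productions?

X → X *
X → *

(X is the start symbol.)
Direct left recursion occurs when N → N α for some non-terminal N (the right-hand side begins with the left-hand side itself).

X → X *: LEFT RECURSIVE (starts with X)
X → *: starts with '*'

The grammar has direct left recursion on: X.

Answer: Yes, X is left-recursive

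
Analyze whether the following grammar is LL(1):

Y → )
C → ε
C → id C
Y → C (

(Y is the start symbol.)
Yes, the grammar is LL(1).

A grammar is LL(1) if for each non-terminal N with multiple productions, the predict sets of those productions are pairwise disjoint, where PREDICT(N → α) = (FIRST(α) \ {ε}) ∪ (FOLLOW(N) if α ⇒* ε).

Relevant sets:
  FIRST(C) = { 'id', ε }
  FOLLOW(C) = { '(' }

For Y:
  PREDICT(Y → ')') = { ')' }
  PREDICT(Y → C '(') = { '(', 'id' }
For C:
  PREDICT(C → ε) = { '(' }
  PREDICT(C → id C) = { 'id' }

All predict sets are disjoint. The grammar IS LL(1).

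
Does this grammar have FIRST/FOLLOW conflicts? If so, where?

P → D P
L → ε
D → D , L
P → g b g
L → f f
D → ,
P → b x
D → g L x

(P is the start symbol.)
A FIRST/FOLLOW conflict occurs when a non-terminal N has a nullable alternative N → β (β ⇒* ε) and another alternative N → α with FIRST(α) ∩ FOLLOW(N) ≠ ∅: on such a lookahead the parser cannot decide between expanding α and letting N vanish via β.

Nullable non-terminals: L.

L: nullable alternative(s) L → ε; FOLLOW(L) = { ',', 'b', 'g', 'x' }
  L → ε: FIRST \ {ε} = { } — this is the only nullable alternative, skip
  L → f f: FIRST \ {ε} = { 'f' } — disjoint from FOLLOW(L)

D, P have no nullable alternative, so no FIRST/FOLLOW check is needed there.

No FIRST/FOLLOW conflicts found.

Answer: No FIRST/FOLLOW conflicts.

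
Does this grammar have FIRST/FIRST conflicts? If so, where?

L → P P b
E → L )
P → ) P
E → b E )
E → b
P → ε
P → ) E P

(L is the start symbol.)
FIRST sets of the non-terminals at (or reachable through a nullable prefix from) the front of some alternative:
  FIRST(L) = { ')', 'b' }

Productions for E:
  E → L ): FIRST = { ')', 'b' }
  E → b E ): FIRST = { 'b' }
  E → b: FIRST = { 'b' }
Productions for P:
  P → ) P: FIRST = { ')' }
  P → ε: FIRST = { ε }
  P → ) E P: FIRST = { ')' }
L has only one production, so no FIRST/FIRST conflict is possible there.

Conflict for E: E → L ) and E → b E )
  Overlap: { 'b' }
Conflict for E: E → L ) and E → b
  Overlap: { 'b' }
Conflict for E: E → b E ) and E → b
  Overlap: { 'b' }
Conflict for P: P → ) P and P → ) E P
  Overlap: { ')' }

Answer: Yes. E → L ')' / E → b E ')' on { 'b' }; E → L ')' / E → b on { 'b' }; E → b E ')' / E → b on { 'b' }; P → ')' P / P → ')' E P on { ')' }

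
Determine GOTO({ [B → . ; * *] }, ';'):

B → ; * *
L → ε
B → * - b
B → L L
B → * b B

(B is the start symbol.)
GOTO(I, ';') = CLOSURE({ [A → αX.β] : [A → α.Xβ] ∈ I, X = ';' })

Items with dot before ';', with the dot advanced:
  [B → . ; * *] → [B → ; . * *]
Closure adds nothing (no advanced item has the dot before a non-terminal).

GOTO = { [B → ; . * *] }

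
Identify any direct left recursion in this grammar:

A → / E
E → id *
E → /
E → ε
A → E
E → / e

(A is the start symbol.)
Direct left recursion occurs when N → N α for some non-terminal N (the right-hand side begins with the left-hand side itself).

A → / E: starts with '/'
E → id *: starts with id
E → /: starts with '/'
E → ε: starts with ε
A → E: starts with E
E → / e: starts with '/'

No direct left recursion found.

Answer: No direct left recursion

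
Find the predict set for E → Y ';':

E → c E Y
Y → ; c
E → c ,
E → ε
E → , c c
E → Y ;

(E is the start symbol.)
{ ';' }

PREDICT(E → Y ';') = (FIRST(RHS) \ {ε}) ∪ (FOLLOW(E) if ε ∈ FIRST(RHS), i.e. RHS ⇒* ε)
FIRST(Y) = { ';' }
FIRST(Y ';') = { ';' }
ε ∉ FIRST(Y ';'), so FOLLOW(E) is not added.
PREDICT(E → Y ';') = { ';' }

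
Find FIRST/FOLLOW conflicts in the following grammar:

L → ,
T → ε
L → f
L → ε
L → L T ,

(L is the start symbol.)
Yes. L → ',' with FOLLOW(L) on { ',' }; L → L T ',' with FOLLOW(L) on { ',' }

Nullable non-terminals: L, T.
FIRST sets used below: FIRST(L) = { ',', 'f', ε }, FIRST(T) = { ε }

L: nullable alternative(s) L → ε; FOLLOW(L) = { $, ',' }
  L → ,: FIRST \ {ε} = { ',' } — overlaps FOLLOW(L) on { ',' }: CONFLICT
  L → f: FIRST \ {ε} = { 'f' } — disjoint from FOLLOW(L)
  L → ε: FIRST \ {ε} = { } — this is the only nullable alternative, skip
  L → L T ,: FIRST \ {ε} = { ',', 'f' } — overlaps FOLLOW(L) on { ',' }: CONFLICT
T has a nullable alternative but only one production, so nothing to check.

So the grammar has 2 FIRST/FOLLOW conflicts (marked CONFLICT above).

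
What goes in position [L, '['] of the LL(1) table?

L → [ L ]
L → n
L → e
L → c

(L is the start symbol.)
To find M[L, '['], we find productions for L where '[' is in the predict set (PREDICT(N → α) = (FIRST(α) \ {ε}) ∪ (FOLLOW(N) if α ⇒* ε)).

L → [ L ]: PREDICT = { '[' }
  '[' is in predict set, so this production goes in M[L, '[']
L → n: PREDICT = { 'n' }
L → e: PREDICT = { 'e' }
L → c: PREDICT = { 'c' }

M[L, '['] = L → [ L ]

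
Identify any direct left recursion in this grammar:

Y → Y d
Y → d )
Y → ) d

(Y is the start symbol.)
Y → Y d: LEFT RECURSIVE (starts with Y)
Y → d ): starts with d
Y → ) d: starts with ')'

The grammar has direct left recursion on: Y.

Answer: Yes, Y is left-recursive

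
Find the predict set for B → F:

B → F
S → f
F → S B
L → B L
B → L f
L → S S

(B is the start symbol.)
{ 'f' }

PREDICT(B → F) = (FIRST(RHS) \ {ε}) ∪ (FOLLOW(B) if ε ∈ FIRST(RHS), i.e. RHS ⇒* ε)
FIRST(F) = { 'f' }
FIRST(F) = { 'f' }
ε ∉ FIRST(F), so FOLLOW(B) is not added.
PREDICT(B → F) = { 'f' }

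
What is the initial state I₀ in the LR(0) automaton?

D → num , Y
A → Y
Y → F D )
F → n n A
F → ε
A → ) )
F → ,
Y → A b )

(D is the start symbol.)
First, augment the grammar with D' → D
I₀ = CLOSURE({ [D' → . D] }):
  [D' → . D] has the dot before D: add [D → . num , Y]
No further items can be added.

I₀ = { [D → . num , Y], [D' → . D] }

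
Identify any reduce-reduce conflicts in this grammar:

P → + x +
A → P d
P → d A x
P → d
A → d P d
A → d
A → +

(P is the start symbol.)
Yes — I7: [A → d .] vs [P → d .]; I9: [A → P d .] vs [A → d P d .]

Augment with P' → P and build the canonical LR(0) collection (I0 = CLOSURE({[P' → . P]}), then GOTO on every symbol after a dot until no new states appear). It has 14 states:
  I0: { [P → . + x +], [P → . d A x], [P → . d], [P' → . P] }  — shift
  I1: { [P → + . x +] }  — shift
  I2: { [P' → P .] }  — accept
  I3: { [A → . +], [A → . P d], [A → . d P d], [A → . d], [P → . + x +], [P → . d A x], [P → . d], [P → d . A x], [P → d .] }  — shift, reduce
  I4: { [A → + .], [P → + . x +] }  — shift, reduce
  I5: { [P → d A . x] }  — shift
  I6: { [A → P . d] }  — shift
  I7: { [A → . +], [A → . P d], [A → . d P d], [A → . d], [A → d . P d], [A → d .], [P → . + x +], [P → . d A x], [P → . d], [P → d . A x], [P → d .] }  — shift, 2 reduces
  I8: { [A → P . d], [A → d P . d] }  — shift
  I9: { [A → P d .], [A → d P d .] }  — 2 reduces
  I10: { [A → P d .] }  — reduce
  I11: { [P → d A x .] }  — reduce
  I12: { [P → + x . +] }  — shift
  I13: { [P → + x + .] }  — reduce

I7 contains complete items [A → d .], [P → d .] — reduce-reduce conflict.
I9 contains complete items [A → P d .], [A → d P d .] — reduce-reduce conflict.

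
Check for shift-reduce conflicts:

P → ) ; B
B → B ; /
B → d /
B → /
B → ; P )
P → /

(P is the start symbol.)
A shift-reduce conflict occurs when an LR(0) state has both:
  - a complete (reduce) item [A → α .] (dot at the end), and
  - a shift item [B → β . c γ] (dot before a terminal).

Augment with P' → P and build the canonical LR(0) collection (I0 = CLOSURE({[P' → . P]}), then GOTO on every symbol after a dot until no new states appear). It has 14 states:
  I0: { [P → . ) ; B], [P → . /], [P' → . P] }  — shift
  I1: { [P → ) . ; B] }  — shift
  I2: { [P → / .] }  — reduce
  I3: { [P' → P .] }  — accept
  I4: { [B → . /], [B → . ; P )], [B → . B ; /], [B → . d /], [P → ) ; . B] }  — shift
  I5: { [B → / .] }  — reduce
  I6: { [B → ; . P )], [P → . ) ; B], [P → . /] }  — shift
  I7: { [B → B . ; /], [P → ) ; B .] }  — shift, reduce
  I8: { [B → d . /] }  — shift
  I9: { [B → d / .] }  — reduce
  I10: { [B → B ; . /] }  — shift
  I11: { [B → B ; / .] }  — reduce
  I12: { [B → ; P . )] }  — shift
  I13: { [B → ; P ) .] }  — reduce

I7 contains reduce item [P → ) ; B .] and shift item [B → B . ; /] — shift-reduce conflict.

Answer: Yes — I7: [P → ) ; B .] vs [B → B . ; /]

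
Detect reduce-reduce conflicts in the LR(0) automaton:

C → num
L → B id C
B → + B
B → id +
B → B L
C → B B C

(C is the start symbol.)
No reduce-reduce conflicts

A reduce-reduce conflict occurs when an LR(0) state has two complete items [A → α .] and [B → β .] — both call for a reduction, and with no lookahead the parser cannot choose between them.

Augment with C' → C and build the canonical LR(0) collection (I0 = CLOSURE({[C' → . C]}), then GOTO on every symbol after a dot until no new states appear). It has 16 states:
  I0: { [B → . + B], [B → . B L], [B → . id +], [C → . B B C], [C → . num], [C' → . C] }  — shift
  I1: { [B → + . B], [B → . + B], [B → . B L], [B → . id +] }  — shift
  I2: { [B → . + B], [B → . B L], [B → . id +], [B → B . L], [C → B . B C], [L → . B id C] }  — shift
  I3: { [C' → C .] }  — accept
  I4: { [B → id . +] }  — shift
  I5: { [C → num .] }  — reduce
  I6: { [B → id + .] }  — reduce
  I7: { [B → . + B], [B → . B L], [B → . id +], [B → B . L], [C → . B B C], [C → . num], [C → B B . C], [L → . B id C], [L → B . id C] }  — shift
  I8: { [B → B L .] }  — reduce
  I9: { [B → . + B], [B → . B L], [B → . id +], [B → B . L], [C → B . B C], [L → . B id C], [L → B . id C] }  — shift
  I10: { [C → B B C .] }  — reduce
  I11: { [B → . + B], [B → . B L], [B → . id +], [B → id . +], [C → . B B C], [C → . num], [L → B id . C] }  — shift
  I12: { [B → + . B], [B → . + B], [B → . B L], [B → . id +], [B → id + .] }  — shift, reduce
  I13: { [L → B id C .] }  — reduce
  I14: { [B → + B .], [B → . + B], [B → . B L], [B → . id +], [B → B . L], [L → . B id C] }  — shift, reduce
  I15: { [B → . + B], [B → . B L], [B → . id +], [B → B . L], [L → . B id C], [L → B . id C] }  — shift

No state contains more than one complete item.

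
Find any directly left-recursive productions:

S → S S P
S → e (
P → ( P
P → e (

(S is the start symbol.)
Yes, S is left-recursive

S → S S P: LEFT RECURSIVE (starts with S)
S → e (: starts with e
P → ( P: starts with '('
P → e (: starts with e

The grammar has direct left recursion on: S.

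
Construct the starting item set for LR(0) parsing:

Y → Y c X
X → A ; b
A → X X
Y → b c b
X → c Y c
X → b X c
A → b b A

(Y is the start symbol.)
{ [Y → . Y c X], [Y → . b c b], [Y' → . Y] }

First, augment the grammar with Y' → Y
I₀ = CLOSURE({ [Y' → . Y] }):
  [Y' → . Y] has the dot before Y: add [Y → . Y c X], [Y → . b c b]
No further items can be added.

I₀ = { [Y → . Y c X], [Y → . b c b], [Y' → . Y] }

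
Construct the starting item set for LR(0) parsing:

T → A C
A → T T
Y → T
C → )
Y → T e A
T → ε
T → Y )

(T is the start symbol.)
{ [A → . T T], [T → . A C], [T → . Y )], [T → .], [T' → . T], [Y → . T e A], [Y → . T] }

First, augment the grammar with T' → T
I₀ = CLOSURE({ [T' → . T] }):
  [T' → . T] has the dot before T: add [T → . A C], [T → .], [T → . Y )]
  [T → . A C] has the dot before A: add [A → . T T]
  [T → . Y )] has the dot before Y: add [Y → . T], [Y → . T e A]
No further items can be added.

I₀ = { [A → . T T], [T → . A C], [T → . Y )], [T → .], [T' → . T], [Y → . T e A], [Y → . T] }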